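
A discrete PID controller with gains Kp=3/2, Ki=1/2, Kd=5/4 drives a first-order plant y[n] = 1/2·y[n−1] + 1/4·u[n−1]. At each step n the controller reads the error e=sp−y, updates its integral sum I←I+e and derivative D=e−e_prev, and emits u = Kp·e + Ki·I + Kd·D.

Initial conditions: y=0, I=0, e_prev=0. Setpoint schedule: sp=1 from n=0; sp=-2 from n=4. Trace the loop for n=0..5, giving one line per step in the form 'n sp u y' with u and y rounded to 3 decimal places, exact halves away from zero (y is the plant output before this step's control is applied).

(exact arithmetic carried between steps; '≈' marks a value shown rounded to 6 d.p. or computed from one; I and e_prev carry over from the previous line; the table rounds u and y to 3 d.p., halves away from zero)
n=0: y=0, sp=1, e=sp−y=1; I=1, D=e−e_prev=1; u=3/2·1+1/2·1+5/4·1=3.25; next y=1/2·0+1/4·3.25=0.8125
n=1: y=0.8125, sp=1, e=sp−y=0.1875; I=1.1875, D=e−e_prev=-0.8125; u=3/2·0.1875+1/2·1.1875+5/4·(-0.8125)=-0.140625; next y=1/2·0.8125+1/4·(-0.140625)≈0.371094
n=2: y≈0.371094, sp=1, e=sp−y≈0.628906; I≈1.816406, D=e−e_prev≈0.441406; u=3/2·0.628906+1/2·1.816406+5/4·0.441406≈2.403320; next y=1/2·0.371094+1/4·2.403320≈0.786377
n=3: y≈0.786377, sp=1, e=sp−y≈0.213623; I≈2.030029, D=e−e_prev≈-0.415283; u=3/2·0.213623+1/2·2.030029+5/4·(-0.415283)≈0.816345; next y=1/2·0.786377+1/4·0.816345≈0.597275
n=4: y≈0.597275, sp=-2, e=sp−y≈-2.597275; I≈-0.567245, D=e−e_prev≈-2.810898; u=3/2·(-2.597275)+1/2·(-0.567245)+5/4·(-2.810898)≈-7.693157; next y=1/2·0.597275+1/4·(-7.693157)≈-1.624652
n=5: y≈-1.624652, sp=-2, e=sp−y≈-0.375348; I≈-0.942594, D=e−e_prev≈2.221927; u=3/2·(-0.375348)+1/2·(-0.942594)+5/4·2.221927≈1.743089; next y=1/2·(-1.624652)+1/4·1.743089≈-0.376554

0 1 3.250 0.000
1 1 -0.141 0.813
2 1 2.403 0.371
3 1 0.816 0.786
4 -2 -7.693 0.597
5 -2 1.743 -1.625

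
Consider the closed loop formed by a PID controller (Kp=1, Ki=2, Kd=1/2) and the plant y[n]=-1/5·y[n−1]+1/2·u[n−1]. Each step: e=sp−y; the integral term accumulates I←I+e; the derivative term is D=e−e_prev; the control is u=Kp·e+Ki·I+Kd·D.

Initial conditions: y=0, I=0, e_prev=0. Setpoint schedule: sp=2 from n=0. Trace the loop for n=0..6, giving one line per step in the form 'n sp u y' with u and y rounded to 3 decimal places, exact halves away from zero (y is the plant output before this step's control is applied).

(exact arithmetic carried between steps; '≈' marks a value shown rounded to 6 d.p. or computed from one; I and e_prev carry over from the previous line; the table rounds u and y to 3 d.p., halves away from zero)
n=0: y=0, sp=2, e=sp−y=2; I=2, D=e−e_prev=2; u=1·2+2·2+1/2·2=7; next y=-1/5·0+1/2·7=3.5
n=1: y=3.5, sp=2, e=sp−y=-1.5; I=0.5, D=e−e_prev=-3.5; u=1·(-1.5)+2·0.5+1/2·(-3.5)=-2.25; next y=-1/5·3.5+1/2·(-2.25)=-1.825
n=2: y=-1.825, sp=2, e=sp−y=3.825; I=4.325, D=e−e_prev=5.325; u=1·3.825+2·4.325+1/2·5.325=15.1375; next y=-1/5·(-1.825)+1/2·15.1375=7.93375
n=3: y=7.93375, sp=2, e=sp−y=-5.93375; I=-1.60875, D=e−e_prev=-9.75875; u=1·(-5.93375)+2·(-1.60875)+1/2·(-9.75875)=-14.030625; next y=-1/5·7.93375+1/2·(-14.030625)≈-8.602063
n=4: y≈-8.602063, sp=2, e=sp−y≈10.602063; I≈8.993313, D=e−e_prev≈16.535813; u=1·10.602063+2·8.993313+1/2·16.535813≈36.856594; next y=-1/5·(-8.602063)+1/2·36.856594≈20.148709
n=5: y≈20.148709, sp=2, e=sp−y≈-18.148709; I≈-9.155397, D=e−e_prev≈-28.750772; u=1·(-18.148709)+2·(-9.155397)+1/2·(-28.750772)≈-50.834889; next y=-1/5·20.148709+1/2·(-50.834889)≈-29.447186
n=6: y≈-29.447186, sp=2, e=sp−y≈31.447186; I≈22.291790, D=e−e_prev≈49.595896; u=1·31.447186+2·22.291790+1/2·49.595896≈100.828713; next y=-1/5·(-29.447186)+1/2·100.828713≈56.303794

0 2 7.000 0.000
1 2 -2.250 3.500
2 2 15.138 -1.825
3 2 -14.031 7.934
4 2 36.857 -8.602
5 2 -50.835 20.149
6 2 100.829 -29.447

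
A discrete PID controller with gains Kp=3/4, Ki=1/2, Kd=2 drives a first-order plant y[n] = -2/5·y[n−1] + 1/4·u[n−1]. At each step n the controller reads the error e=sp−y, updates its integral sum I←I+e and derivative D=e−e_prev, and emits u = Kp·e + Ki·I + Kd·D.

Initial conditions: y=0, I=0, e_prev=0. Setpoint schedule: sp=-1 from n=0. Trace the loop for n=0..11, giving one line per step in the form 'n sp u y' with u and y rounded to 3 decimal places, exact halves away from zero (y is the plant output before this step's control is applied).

0 -1 -3.250 0.000
1 -1 0.891 -0.813
2 -1 -5.249 0.548
3 -1 3.454 -1.531
4 -1 -10.212 1.476
5 -1 9.578 -3.143
6 -1 -20.673 3.652
7 -1 24.004 -6.629
8 -1 -43.408 8.653
9 -1 56.967 -14.313
10 -1 -93.718 19.967
11 -1 131.354 -31.416

(exact arithmetic carried between steps; '≈' marks a value shown rounded to 6 d.p. or computed from one; I and e_prev carry over from the previous line; the table rounds u and y to 3 d.p., halves away from zero)
n=0: y=0, sp=-1, e=sp−y=-1; I=-1, D=e−e_prev=-1; u=3/4·(-1)+1/2·(-1)+2·(-1)=-3.25; next y=-2/5·0+1/4·(-3.25)=-0.8125
n=1: y=-0.8125, sp=-1, e=sp−y=-0.1875; I=-1.1875, D=e−e_prev=0.8125; u=3/4·(-0.1875)+1/2·(-1.1875)+2·0.8125=0.890625; next y=-2/5·(-0.8125)+1/4·0.890625≈0.547656
n=2: y≈0.547656, sp=-1, e=sp−y≈-1.547656; I≈-2.735156, D=e−e_prev≈-1.360156; u=3/4·(-1.547656)+1/2·(-2.735156)+2·(-1.360156)≈-5.248633; next y=-2/5·0.547656+1/4·(-5.248633)≈-1.531221
n=3: y≈-1.531221, sp=-1, e=sp−y≈0.531221; I≈-2.203936, D=e−e_prev≈2.078877; u=3/4·0.531221+1/2·(-2.203936)+2·2.078877≈3.454202; next y=-2/5·(-1.531221)+1/4·3.454202≈1.476039
n=4: y≈1.476039, sp=-1, e=sp−y≈-2.476039; I≈-4.679974, D=e−e_prev≈-3.007259; u=3/4·(-2.476039)+1/2·(-4.679974)+2·(-3.007259)≈-10.211535; next y=-2/5·1.476039+1/4·(-10.211535)≈-3.143299
n=5: y≈-3.143299, sp=-1, e=sp−y≈2.143299; I≈-2.536675, D=e−e_prev≈4.619338; u=3/4·2.143299+1/2·(-2.536675)+2·4.619338≈9.577813; next y=-2/5·(-3.143299)+1/4·9.577813≈3.651773
n=6: y≈3.651773, sp=-1, e=sp−y≈-4.651773; I≈-7.188448, D=e−e_prev≈-6.795072; u=3/4·(-4.651773)+1/2·(-7.188448)+2·(-6.795072)≈-20.673198; next y=-2/5·3.651773+1/4·(-20.673198)≈-6.629009
n=7: y≈-6.629009, sp=-1, e=sp−y≈5.629009; I≈-1.559439, D=e−e_prev≈10.280781; u=3/4·5.629009+1/2·(-1.559439)+2·10.280781≈24.003600; next y=-2/5·(-6.629009)+1/4·24.003600≈8.652503
n=8: y≈8.652503, sp=-1, e=sp−y≈-9.652503; I≈-11.211943, D=e−e_prev≈-15.281512; u=3/4·(-9.652503)+1/2·(-11.211943)+2·(-15.281512)≈-43.408373; next y=-2/5·8.652503+1/4·(-43.408373)≈-14.313095
n=9: y≈-14.313095, sp=-1, e=sp−y≈13.313095; I≈2.101152, D=e−e_prev≈22.965598; u=3/4·13.313095+1/2·2.101152+2·22.965598≈56.966593; next y=-2/5·(-14.313095)+1/4·56.966593≈19.966886
n=10: y≈19.966886, sp=-1, e=sp−y≈-20.966886; I≈-18.865734, D=e−e_prev≈-34.279980; u=3/4·(-20.966886)+1/2·(-18.865734)+2·(-34.279980)≈-93.717992; next y=-2/5·19.966886+1/4·(-93.717992)≈-31.416252
n=11: y≈-31.416252, sp=-1, e=sp−y≈30.416252; I≈11.550518, D=e−e_prev≈51.383138; u=3/4·30.416252+1/2·11.550518+2·51.383138≈131.353725; next y=-2/5·(-31.416252)+1/4·131.353725≈45.404932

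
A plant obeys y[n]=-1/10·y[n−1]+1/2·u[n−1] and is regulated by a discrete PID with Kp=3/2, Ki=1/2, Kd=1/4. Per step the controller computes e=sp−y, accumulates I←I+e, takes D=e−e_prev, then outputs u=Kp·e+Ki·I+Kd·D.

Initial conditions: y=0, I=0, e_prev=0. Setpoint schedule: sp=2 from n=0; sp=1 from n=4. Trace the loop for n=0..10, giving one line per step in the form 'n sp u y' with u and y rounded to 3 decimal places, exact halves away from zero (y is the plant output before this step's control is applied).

0 2 4.500 0.000
1 2 -0.063 2.250
2 2 6.014 -0.256
3 2 -0.884 3.033
4 1 5.672 -0.745
5 1 -2.376 2.911
6 1 7.460 -1.479
7 1 -4.451 3.878
8 1 10.054 -2.613
9 1 -7.541 5.288
10 1 13.862 -4.299

(exact arithmetic carried between steps; '≈' marks a value shown rounded to 6 d.p. or computed from one; I and e_prev carry over from the previous line; the table rounds u and y to 3 d.p., halves away from zero)
n=0: y=0, sp=2, e=sp−y=2; I=2, D=e−e_prev=2; u=3/2·2+1/2·2+1/4·2=4.5; next y=-1/10·0+1/2·4.5=2.25
n=1: y=2.25, sp=2, e=sp−y=-0.25; I=1.75, D=e−e_prev=-2.25; u=3/2·(-0.25)+1/2·1.75+1/4·(-2.25)=-0.0625; next y=-1/10·2.25+1/2·(-0.0625)=-0.25625
n=2: y=-0.25625, sp=2, e=sp−y=2.25625; I=4.00625, D=e−e_prev=2.50625; u=3/2·2.25625+1/2·4.00625+1/4·2.50625≈6.014063; next y=-1/10·(-0.25625)+1/2·6.014063≈3.032656
n=3: y≈3.032656, sp=2, e=sp−y≈-1.032656; I≈2.973594, D=e−e_prev≈-3.288906; u=3/2·(-1.032656)+1/2·2.973594+1/4·(-3.288906)≈-0.884414; next y=-1/10·3.032656+1/2·(-0.884414)≈-0.745473
n=4: y≈-0.745473, sp=1, e=sp−y≈1.745473; I≈4.719066, D=e−e_prev≈2.778129; u=3/2·1.745473+1/2·4.719066+1/4·2.778129≈5.672274; next y=-1/10·(-0.745473)+1/2·5.672274≈2.910684
n=5: y≈2.910684, sp=1, e=sp−y≈-1.910684; I≈2.808382, D=e−e_prev≈-3.656157; u=3/2·(-1.910684)+1/2·2.808382+1/4·(-3.656157)≈-2.375875; next y=-1/10·2.910684+1/2·(-2.375875)≈-1.479006
n=6: y≈-1.479006, sp=1, e=sp−y≈2.479006; I≈5.287388, D=e−e_prev≈4.389690; u=3/2·2.479006+1/2·5.287388+1/4·4.389690≈7.459625; next y=-1/10·(-1.479006)+1/2·7.459625≈3.877713
n=7: y≈3.877713, sp=1, e=sp−y≈-2.877713; I≈2.409675, D=e−e_prev≈-5.356719; u=3/2·(-2.877713)+1/2·2.409675+1/4·(-5.356719)≈-4.450913; next y=-1/10·3.877713+1/2·(-4.450913)≈-2.613228
n=8: y≈-2.613228, sp=1, e=sp−y≈3.613228; I≈6.022902, D=e−e_prev≈6.490941; u=3/2·3.613228+1/2·6.022902+1/4·6.490941≈10.054028; next y=-1/10·(-2.613228)+1/2·10.054028≈5.288337
n=9: y≈5.288337, sp=1, e=sp−y≈-4.288337; I≈1.734566, D=e−e_prev≈-7.901564; u=3/2·(-4.288337)+1/2·1.734566+1/4·(-7.901564)≈-7.540613; next y=-1/10·5.288337+1/2·(-7.540613)≈-4.299140
n=10: y≈-4.299140, sp=1, e=sp−y≈5.299140; I≈7.033706, D=e−e_prev≈9.587477; u=3/2·5.299140+1/2·7.033706+1/4·9.587477≈13.862433; next y=-1/10·(-4.299140)+1/2·13.862433≈7.361130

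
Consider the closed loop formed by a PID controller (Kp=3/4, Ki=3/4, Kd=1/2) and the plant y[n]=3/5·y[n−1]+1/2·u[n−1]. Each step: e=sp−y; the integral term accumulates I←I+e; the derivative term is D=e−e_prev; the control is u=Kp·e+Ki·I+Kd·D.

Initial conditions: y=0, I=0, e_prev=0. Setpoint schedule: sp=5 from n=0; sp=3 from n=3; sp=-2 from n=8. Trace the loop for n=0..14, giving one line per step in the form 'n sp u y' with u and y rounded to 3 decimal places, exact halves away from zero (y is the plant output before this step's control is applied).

(exact arithmetic carried between steps; '≈' marks a value shown rounded to 6 d.p. or computed from one; I and e_prev carry over from the previous line; the table rounds u and y to 3 d.p., halves away from zero)
n=0: y=0, sp=5, e=sp−y=5; I=5, D=e−e_prev=5; u=3/4·5+3/4·5+1/2·5=10; next y=3/5·0+1/2·10=5
n=1: y=5, sp=5, e=sp−y=0; I=5, D=e−e_prev=-5; u=3/4·0+3/4·5+1/2·(-5)=1.25; next y=3/5·5+1/2·1.25=3.625
n=2: y=3.625, sp=5, e=sp−y=1.375; I=6.375, D=e−e_prev=1.375; u=3/4·1.375+3/4·6.375+1/2·1.375=6.5; next y=3/5·3.625+1/2·6.5=5.425
n=3: y=5.425, sp=3, e=sp−y=-2.425; I=3.95, D=e−e_prev=-3.8; u=3/4·(-2.425)+3/4·3.95+1/2·(-3.8)=-0.75625; next y=3/5·5.425+1/2·(-0.75625)=2.876875
n=4: y=2.876875, sp=3, e=sp−y=0.123125; I=4.073125, D=e−e_prev=2.548125; u=3/4·0.123125+3/4·4.073125+1/2·2.548125=4.42125; next y=3/5·2.876875+1/2·4.42125=3.93675
n=5: y=3.93675, sp=3, e=sp−y=-0.93675; I=3.136375, D=e−e_prev=-1.059875; u=3/4·(-0.93675)+3/4·3.136375+1/2·(-1.059875)≈1.119781; next y=3/5·3.93675+1/2·1.119781≈2.921941
n=6: y≈2.921941, sp=3, e=sp−y≈0.078059; I≈3.214434, D=e−e_prev≈1.014809; u=3/4·0.078059+3/4·3.214434+1/2·1.014809≈2.976775; next y=3/5·2.921941+1/2·2.976775≈3.241552
n=7: y≈3.241552, sp=3, e=sp−y≈-0.241552; I≈2.972883, D=e−e_prev≈-0.319611; u=3/4·(-0.241552)+3/4·2.972883+1/2·(-0.319611)≈1.888692; next y=3/5·3.241552+1/2·1.888692≈2.889277
n=8: y≈2.889277, sp=-2, e=sp−y≈-4.889277; I≈-1.916395, D=e−e_prev≈-4.647725; u=3/4·(-4.889277)+3/4·(-1.916395)+1/2·(-4.647725)≈-7.428117; next y=3/5·2.889277+1/2·(-7.428117)≈-1.980492
n=9: y≈-1.980492, sp=-2, e=sp−y≈-0.019508; I≈-1.935903, D=e−e_prev≈4.869769; u=3/4·(-0.019508)+3/4·(-1.935903)+1/2·4.869769≈0.968327; next y=3/5·(-1.980492)+1/2·0.968327≈-0.704132
n=10: y≈-0.704132, sp=-2, e=sp−y≈-1.295868; I≈-3.231771, D=e−e_prev≈-1.276360; u=3/4·(-1.295868)+3/4·(-3.231771)+1/2·(-1.276360)≈-4.033909; next y=3/5·(-0.704132)+1/2·(-4.033909)≈-2.439434
n=11: y≈-2.439434, sp=-2, e=sp−y≈0.439434; I≈-2.792337, D=e−e_prev≈1.735302; u=3/4·0.439434+3/4·(-2.792337)+1/2·1.735302≈-0.897027; next y=3/5·(-2.439434)+1/2·(-0.897027)≈-1.912174
n=12: y≈-1.912174, sp=-2, e=sp−y≈-0.087826; I≈-2.880164, D=e−e_prev≈-0.527260; u=3/4·(-0.087826)+3/4·(-2.880164)+1/2·(-0.527260)≈-2.489623; next y=3/5·(-1.912174)+1/2·(-2.489623)≈-2.392115
n=13: y≈-2.392115, sp=-2, e=sp−y≈0.392115; I≈-2.488048, D=e−e_prev≈0.479942; u=3/4·0.392115+3/4·(-2.488048)+1/2·0.479942≈-1.331979; next y=3/5·(-2.392115)+1/2·(-1.331979)≈-2.101259
n=14: y≈-2.101259, sp=-2, e=sp−y≈0.101259; I≈-2.386790, D=e−e_prev≈-0.290857; u=3/4·0.101259+3/4·(-2.386790)+1/2·(-0.290857)≈-1.859577; next y=3/5·(-2.101259)+1/2·(-1.859577)≈-2.190543

0 5 10.000 0.000
1 5 1.250 5.000
2 5 6.500 3.625
3 3 -0.756 5.425
4 3 4.421 2.877
5 3 1.120 3.937
6 3 2.977 2.922
7 3 1.889 3.242
8 -2 -7.428 2.889
9 -2 0.968 -1.980
10 -2 -4.034 -0.704
11 -2 -0.897 -2.439
12 -2 -2.490 -1.912
13 -2 -1.332 -2.392
14 -2 -1.860 -2.101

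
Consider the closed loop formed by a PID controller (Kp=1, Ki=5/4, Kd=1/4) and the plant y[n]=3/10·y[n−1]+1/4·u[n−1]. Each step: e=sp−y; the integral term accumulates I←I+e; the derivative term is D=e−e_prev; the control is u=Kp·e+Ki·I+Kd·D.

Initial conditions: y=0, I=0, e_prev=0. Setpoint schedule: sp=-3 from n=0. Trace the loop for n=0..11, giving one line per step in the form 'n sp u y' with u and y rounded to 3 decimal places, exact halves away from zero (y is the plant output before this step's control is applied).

0 -3 -7.500 0.000
1 -3 -5.813 -1.875
2 -3 -7.336 -2.016
3 -3 -7.544 -2.439
4 -3 -7.904 -2.618
5 -3 -8.068 -2.761
6 -3 -8.192 -2.845
7 -3 -8.266 -2.902
8 -3 -8.314 -2.937
9 -3 -8.345 -2.960
10 -3 -8.365 -2.974
11 -3 -8.378 -2.984

(exact arithmetic carried between steps; '≈' marks a value shown rounded to 6 d.p. or computed from one; I and e_prev carry over from the previous line; the table rounds u and y to 3 d.p., halves away from zero)
n=0: y=0, sp=-3, e=sp−y=-3; I=-3, D=e−e_prev=-3; u=1·(-3)+5/4·(-3)+1/4·(-3)=-7.5; next y=3/10·0+1/4·(-7.5)=-1.875
n=1: y=-1.875, sp=-3, e=sp−y=-1.125; I=-4.125, D=e−e_prev=1.875; u=1·(-1.125)+5/4·(-4.125)+1/4·1.875=-5.8125; next y=3/10·(-1.875)+1/4·(-5.8125)=-2.015625
n=2: y=-2.015625, sp=-3, e=sp−y=-0.984375; I=-5.109375, D=e−e_prev=0.140625; u=1·(-0.984375)+5/4·(-5.109375)+1/4·0.140625≈-7.335938; next y=3/10·(-2.015625)+1/4·(-7.335938)≈-2.438672
n=3: y≈-2.438672, sp=-3, e=sp−y≈-0.561328; I≈-5.670703, D=e−e_prev≈0.423047; u=1·(-0.561328)+5/4·(-5.670703)+1/4·0.423047≈-7.543945; next y=3/10·(-2.438672)+1/4·(-7.543945)≈-2.617588
n=4: y≈-2.617588, sp=-3, e=sp−y≈-0.382412; I≈-6.053115, D=e−e_prev≈0.178916; u=1·(-0.382412)+5/4·(-6.053115)+1/4·0.178916≈-7.904077; next y=3/10·(-2.617588)+1/4·(-7.904077)≈-2.761296
n=5: y≈-2.761296, sp=-3, e=sp−y≈-0.238704; I≈-6.291820, D=e−e_prev≈0.143708; u=1·(-0.238704)+5/4·(-6.291820)+1/4·0.143708≈-8.067552; next y=3/10·(-2.761296)+1/4·(-8.067552)≈-2.845277
n=6: y≈-2.845277, sp=-3, e=sp−y≈-0.154723; I≈-6.446543, D=e−e_prev≈0.083981; u=1·(-0.154723)+5/4·(-6.446543)+1/4·0.083981≈-8.191907; next y=3/10·(-2.845277)+1/4·(-8.191907)≈-2.901560
n=7: y≈-2.901560, sp=-3, e=sp−y≈-0.098440; I≈-6.544983, D=e−e_prev≈0.056283; u=1·(-0.098440)+5/4·(-6.544983)+1/4·0.056283≈-8.265599; next y=3/10·(-2.901560)+1/4·(-8.265599)≈-2.936868
n=8: y≈-2.936868, sp=-3, e=sp−y≈-0.063132; I≈-6.608116, D=e−e_prev≈0.035308; u=1·(-0.063132)+5/4·(-6.608116)+1/4·0.035308≈-8.314450; next y=3/10·(-2.936868)+1/4·(-8.314450)≈-2.959673
n=9: y≈-2.959673, sp=-3, e=sp−y≈-0.040327; I≈-6.648443, D=e−e_prev≈0.022805; u=1·(-0.040327)+5/4·(-6.648443)+1/4·0.022805≈-8.345180; next y=3/10·(-2.959673)+1/4·(-8.345180)≈-2.974197
n=10: y≈-2.974197, sp=-3, e=sp−y≈-0.025803; I≈-6.674246, D=e−e_prev≈0.014524; u=1·(-0.025803)+5/4·(-6.674246)+1/4·0.014524≈-8.364980; next y=3/10·(-2.974197)+1/4·(-8.364980)≈-2.983504
n=11: y≈-2.983504, sp=-3, e=sp−y≈-0.016496; I≈-6.690742, D=e−e_prev≈0.009307; u=1·(-0.016496)+5/4·(-6.690742)+1/4·0.009307≈-8.377597; next y=3/10·(-2.983504)+1/4·(-8.377597)≈-2.989450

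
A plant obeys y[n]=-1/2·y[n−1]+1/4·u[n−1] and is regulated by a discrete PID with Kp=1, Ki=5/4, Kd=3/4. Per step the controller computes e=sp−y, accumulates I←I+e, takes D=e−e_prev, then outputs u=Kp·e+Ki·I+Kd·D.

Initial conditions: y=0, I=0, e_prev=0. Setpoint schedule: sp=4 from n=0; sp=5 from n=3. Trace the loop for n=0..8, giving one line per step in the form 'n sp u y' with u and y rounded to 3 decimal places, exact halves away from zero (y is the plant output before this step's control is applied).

0 4 12.000 0.000
1 4 5.000 3.000
2 4 18.250 -0.250
3 5 9.313 4.688
4 5 26.766 -0.016
5 5 9.363 6.699
6 5 35.399 -1.009
7 5 6.040 9.354
8 5 45.934 -3.167

(exact arithmetic carried between steps; '≈' marks a value shown rounded to 6 d.p. or computed from one; I and e_prev carry over from the previous line; the table rounds u and y to 3 d.p., halves away from zero)
n=0: y=0, sp=4, e=sp−y=4; I=4, D=e−e_prev=4; u=1·4+5/4·4+3/4·4=12; next y=-1/2·0+1/4·12=3
n=1: y=3, sp=4, e=sp−y=1; I=5, D=e−e_prev=-3; u=1·1+5/4·5+3/4·(-3)=5; next y=-1/2·3+1/4·5=-0.25
n=2: y=-0.25, sp=4, e=sp−y=4.25; I=9.25, D=e−e_prev=3.25; u=1·4.25+5/4·9.25+3/4·3.25=18.25; next y=-1/2·(-0.25)+1/4·18.25=4.6875
n=3: y=4.6875, sp=5, e=sp−y=0.3125; I=9.5625, D=e−e_prev=-3.9375; u=1·0.3125+5/4·9.5625+3/4·(-3.9375)=9.3125; next y=-1/2·4.6875+1/4·9.3125=-0.015625
n=4: y=-0.015625, sp=5, e=sp−y=5.015625; I=14.578125, D=e−e_prev=4.703125; u=1·5.015625+5/4·14.578125+3/4·4.703125=26.765625; next y=-1/2·(-0.015625)+1/4·26.765625≈6.699219
n=5: y≈6.699219, sp=5, e=sp−y≈-1.699219; I≈12.878906, D=e−e_prev≈-6.714844; u=1·(-1.699219)+5/4·12.878906+3/4·(-6.714844)≈9.363281; next y=-1/2·6.699219+1/4·9.363281≈-1.008789
n=6: y≈-1.008789, sp=5, e=sp−y≈6.008789; I≈18.887695, D=e−e_prev≈7.708008; u=1·6.008789+5/4·18.887695+3/4·7.708008≈35.399414; next y=-1/2·(-1.008789)+1/4·35.399414≈9.354248
n=7: y≈9.354248, sp=5, e=sp−y≈-4.354248; I≈14.533447, D=e−e_prev≈-10.363037; u=1·(-4.354248)+5/4·14.533447+3/4·(-10.363037)≈6.040283; next y=-1/2·9.354248+1/4·6.040283≈-3.167053
n=8: y≈-3.167053, sp=5, e=sp−y≈8.167053; I≈22.700500, D=e−e_prev≈12.521301; u=1·8.167053+5/4·22.700500+3/4·12.521301≈45.933655; next y=-1/2·(-3.167053)+1/4·45.933655≈13.066940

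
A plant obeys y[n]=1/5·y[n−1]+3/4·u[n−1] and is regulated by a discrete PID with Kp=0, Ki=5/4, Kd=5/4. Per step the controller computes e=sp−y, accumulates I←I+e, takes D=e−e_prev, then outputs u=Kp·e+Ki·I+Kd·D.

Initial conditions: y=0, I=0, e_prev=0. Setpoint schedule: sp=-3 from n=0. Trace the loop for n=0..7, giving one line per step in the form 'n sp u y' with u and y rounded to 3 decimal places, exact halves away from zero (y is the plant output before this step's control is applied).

(exact arithmetic carried between steps; '≈' marks a value shown rounded to 6 d.p. or computed from one; I and e_prev carry over from the previous line; the table rounds u and y to 3 d.p., halves away from zero)
n=0: y=0, sp=-3, e=sp−y=-3; I=-3, D=e−e_prev=-3; u=0·(-3)+5/4·(-3)+5/4·(-3)=-7.5; next y=1/5·0+3/4·(-7.5)=-5.625
n=1: y=-5.625, sp=-3, e=sp−y=2.625; I=-0.375, D=e−e_prev=5.625; u=0·2.625+5/4·(-0.375)+5/4·5.625=6.5625; next y=1/5·(-5.625)+3/4·6.5625=3.796875
n=2: y=3.796875, sp=-3, e=sp−y=-6.796875; I=-7.171875, D=e−e_prev=-9.421875; u=0·(-6.796875)+5/4·(-7.171875)+5/4·(-9.421875)≈-20.742188; next y=1/5·3.796875+3/4·(-20.742188)≈-14.797266
n=3: y≈-14.797266, sp=-3, e=sp−y≈11.797266; I≈4.625391, D=e−e_prev≈18.594141; u=0·11.797266+5/4·4.625391+5/4·18.594141≈29.024414; next y=1/5·(-14.797266)+3/4·29.024414≈18.808857
n=4: y≈18.808857, sp=-3, e=sp−y≈-21.808857; I≈-17.183467, D=e−e_prev≈-33.606123; u=0·(-21.808857)+5/4·(-17.183467)+5/4·(-33.606123)≈-63.486987; next y=1/5·18.808857+3/4·(-63.486987)≈-43.853469
n=5: y≈-43.853469, sp=-3, e=sp−y≈40.853469; I≈23.670002, D=e−e_prev≈62.662326; u=0·40.853469+5/4·23.670002+5/4·62.662326≈107.915411; next y=1/5·(-43.853469)+3/4·107.915411≈72.165864
n=6: y≈72.165864, sp=-3, e=sp−y≈-75.165864; I≈-51.495862, D=e−e_prev≈-116.019333; u=0·(-75.165864)+5/4·(-51.495862)+5/4·(-116.019333)≈-209.393994; next y=1/5·72.165864+3/4·(-209.393994)≈-142.612323
n=7: y≈-142.612323, sp=-3, e=sp−y≈139.612323; I≈88.116461, D=e−e_prev≈214.778187; u=0·139.612323+5/4·88.116461+5/4·214.778187≈378.618310; next y=1/5·(-142.612323)+3/4·378.618310≈255.441268

0 -3 -7.500 0.000
1 -3 6.563 -5.625
2 -3 -20.742 3.797
3 -3 29.024 -14.797
4 -3 -63.487 18.809
5 -3 107.915 -43.853
6 -3 -209.394 72.166
7 -3 378.618 -142.612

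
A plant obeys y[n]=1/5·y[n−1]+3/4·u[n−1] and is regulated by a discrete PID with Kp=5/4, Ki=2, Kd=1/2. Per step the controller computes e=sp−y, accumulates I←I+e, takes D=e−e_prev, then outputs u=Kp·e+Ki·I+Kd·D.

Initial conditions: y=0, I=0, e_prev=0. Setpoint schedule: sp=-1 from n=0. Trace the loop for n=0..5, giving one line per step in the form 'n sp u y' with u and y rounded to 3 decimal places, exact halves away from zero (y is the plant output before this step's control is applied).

0 -1 -3.750 0.000
1 -1 5.297 -2.813
2 -1 -15.819 3.410
3 -1 33.194 -11.182
4 -1 -80.643 22.659
5 -1 183.745 -55.950

(exact arithmetic carried between steps; '≈' marks a value shown rounded to 6 d.p. or computed from one; I and e_prev carry over from the previous line; the table rounds u and y to 3 d.p., halves away from zero)
n=0: y=0, sp=-1, e=sp−y=-1; I=-1, D=e−e_prev=-1; u=5/4·(-1)+2·(-1)+1/2·(-1)=-3.75; next y=1/5·0+3/4·(-3.75)=-2.8125
n=1: y=-2.8125, sp=-1, e=sp−y=1.8125; I=0.8125, D=e−e_prev=2.8125; u=5/4·1.8125+2·0.8125+1/2·2.8125=5.296875; next y=1/5·(-2.8125)+3/4·5.296875≈3.410156
n=2: y≈3.410156, sp=-1, e=sp−y≈-4.410156; I≈-3.597656, D=e−e_prev≈-6.222656; u=5/4·(-4.410156)+2·(-3.597656)+1/2·(-6.222656)≈-15.819336; next y=1/5·3.410156+3/4·(-15.819336)≈-11.182471
n=3: y≈-11.182471, sp=-1, e=sp−y≈10.182471; I≈6.584814, D=e−e_prev≈14.592627; u=5/4·10.182471+2·6.584814+1/2·14.592627≈33.194031; next y=1/5·(-11.182471)+3/4·33.194031≈22.659029
n=4: y≈22.659029, sp=-1, e=sp−y≈-23.659029; I≈-17.074214, D=e−e_prev≈-33.841500; u=5/4·(-23.659029)+2·(-17.074214)+1/2·(-33.841500)≈-80.642965; next y=1/5·22.659029+3/4·(-80.642965)≈-55.950418
n=5: y≈-55.950418, sp=-1, e=sp−y≈54.950418; I≈37.876203, D=e−e_prev≈78.609447; u=5/4·54.950418+2·37.876203+1/2·78.609447≈183.745153; next y=1/5·(-55.950418)+3/4·183.745153≈126.618781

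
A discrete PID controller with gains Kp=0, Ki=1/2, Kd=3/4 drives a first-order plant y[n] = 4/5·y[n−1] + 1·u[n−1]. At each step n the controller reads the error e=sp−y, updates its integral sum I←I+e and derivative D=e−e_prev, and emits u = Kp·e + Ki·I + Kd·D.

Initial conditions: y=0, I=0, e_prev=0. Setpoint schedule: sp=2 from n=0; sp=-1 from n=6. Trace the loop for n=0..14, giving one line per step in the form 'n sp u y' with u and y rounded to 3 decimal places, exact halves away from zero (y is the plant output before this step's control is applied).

0 2 2.500 0.000
1 2 -1.125 2.500
2 2 2.531 0.875
3 2 -1.070 3.231
4 2 2.227 1.515
5 2 -1.223 3.439
6 -1 -1.861 1.528
7 -1 0.400 -0.638
8 -1 -2.065 -0.110
9 -1 0.440 -2.154
10 -1 -1.604 -1.283
11 -1 0.875 -2.630
12 -1 -1.072 -1.230
13 -1 1.126 -2.055
14 -1 -0.887 -0.518

(exact arithmetic carried between steps; '≈' marks a value shown rounded to 6 d.p. or computed from one; I and e_prev carry over from the previous line; the table rounds u and y to 3 d.p., halves away from zero)
n=0: y=0, sp=2, e=sp−y=2; I=2, D=e−e_prev=2; u=0·2+1/2·2+3/4·2=2.5; next y=4/5·0+1·2.5=2.5
n=1: y=2.5, sp=2, e=sp−y=-0.5; I=1.5, D=e−e_prev=-2.5; u=0·(-0.5)+1/2·1.5+3/4·(-2.5)=-1.125; next y=4/5·2.5+1·(-1.125)=0.875
n=2: y=0.875, sp=2, e=sp−y=1.125; I=2.625, D=e−e_prev=1.625; u=0·1.125+1/2·2.625+3/4·1.625=2.53125; next y=4/5·0.875+1·2.53125=3.23125
n=3: y=3.23125, sp=2, e=sp−y=-1.23125; I=1.39375, D=e−e_prev=-2.35625; u=0·(-1.23125)+1/2·1.39375+3/4·(-2.35625)≈-1.070313; next y=4/5·3.23125+1·(-1.070313)≈1.514688
n=4: y≈1.514688, sp=2, e=sp−y≈0.485313; I≈1.879063, D=e−e_prev≈1.716563; u=0·0.485313+1/2·1.879063+3/4·1.716563≈2.226953; next y=4/5·1.514688+1·2.226953≈3.438703
n=5: y≈3.438703, sp=2, e=sp−y≈-1.438703; I≈0.440359, D=e−e_prev≈-1.924016; u=0·(-1.438703)+1/2·0.440359+3/4·(-1.924016)≈-1.222832; next y=4/5·3.438703+1·(-1.222832)≈1.528130
n=6: y≈1.528130, sp=-1, e=sp−y≈-2.528130; I≈-2.087771, D=e−e_prev≈-1.089427; u=0·(-2.528130)+1/2·(-2.087771)+3/4·(-1.089427)≈-1.860956; next y=4/5·1.528130+1·(-1.860956)≈-0.638452
n=7: y≈-0.638452, sp=-1, e=sp−y≈-0.361548; I≈-2.449319, D=e−e_prev≈2.166582; u=0·(-0.361548)+1/2·(-2.449319)+3/4·2.166582≈0.400277; next y=4/5·(-0.638452)+1·0.400277≈-0.110484
n=8: y≈-0.110484, sp=-1, e=sp−y≈-0.889516; I≈-3.338835, D=e−e_prev≈-0.527967; u=0·(-0.889516)+1/2·(-3.338835)+3/4·(-0.527967)≈-2.065393; next y=4/5·(-0.110484)+1·(-2.065393)≈-2.153780
n=9: y≈-2.153780, sp=-1, e=sp−y≈1.153780; I≈-2.185055, D=e−e_prev≈2.043296; u=0·1.153780+1/2·(-2.185055)+3/4·2.043296≈0.439945; next y=4/5·(-2.153780)+1·0.439945≈-1.283080
n=10: y≈-1.283080, sp=-1, e=sp−y≈0.283080; I≈-1.901975, D=e−e_prev≈-0.870701; u=0·0.283080+1/2·(-1.901975)+3/4·(-0.870701)≈-1.604013; next y=4/5·(-1.283080)+1·(-1.604013)≈-2.630477
n=11: y≈-2.630477, sp=-1, e=sp−y≈1.630477; I≈-0.271498, D=e−e_prev≈1.347397; u=0·1.630477+1/2·(-0.271498)+3/4·1.347397≈0.874799; next y=4/5·(-2.630477)+1·0.874799≈-1.229583
n=12: y≈-1.229583, sp=-1, e=sp−y≈0.229583; I≈-0.041916, D=e−e_prev≈-1.400894; u=0·0.229583+1/2·(-0.041916)+3/4·(-1.400894)≈-1.071628; next y=4/5·(-1.229583)+1·(-1.071628)≈-2.055294
n=13: y≈-2.055294, sp=-1, e=sp−y≈1.055294; I≈1.013379, D=e−e_prev≈0.825712; u=0·1.055294+1/2·1.013379+3/4·0.825712≈1.125973; next y=4/5·(-2.055294)+1·1.125973≈-0.518262
n=14: y≈-0.518262, sp=-1, e=sp−y≈-0.481738; I≈0.531641, D=e−e_prev≈-1.537032; u=0·(-0.481738)+1/2·0.531641+3/4·(-1.537032)≈-0.886954; next y=4/5·(-0.518262)+1·(-0.886954)≈-1.301563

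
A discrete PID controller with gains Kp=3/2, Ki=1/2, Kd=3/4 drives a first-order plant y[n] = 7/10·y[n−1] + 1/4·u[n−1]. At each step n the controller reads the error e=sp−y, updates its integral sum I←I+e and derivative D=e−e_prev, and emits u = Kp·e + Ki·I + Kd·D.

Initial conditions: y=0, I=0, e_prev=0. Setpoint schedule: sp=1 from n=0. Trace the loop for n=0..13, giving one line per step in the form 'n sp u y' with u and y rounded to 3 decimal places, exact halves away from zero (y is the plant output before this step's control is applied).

0 1 2.750 0.000
1 1 0.609 0.688
2 1 1.429 0.634
3 1 1.112 0.801
4 1 1.233 0.839
5 1 1.186 0.895
6 1 1.204 0.923
7 1 1.197 0.947
8 1 1.200 0.963
9 1 1.199 0.974
10 1 1.200 0.981
11 1 1.200 0.987
12 1 1.200 0.991
13 1 1.200 0.993

(exact arithmetic carried between steps; '≈' marks a value shown rounded to 6 d.p. or computed from one; I and e_prev carry over from the previous line; the table rounds u and y to 3 d.p., halves away from zero)
n=0: y=0, sp=1, e=sp−y=1; I=1, D=e−e_prev=1; u=3/2·1+1/2·1+3/4·1=2.75; next y=7/10·0+1/4·2.75=0.6875
n=1: y=0.6875, sp=1, e=sp−y=0.3125; I=1.3125, D=e−e_prev=-0.6875; u=3/2·0.3125+1/2·1.3125+3/4·(-0.6875)=0.609375; next y=7/10·0.6875+1/4·0.609375≈0.633594
n=2: y≈0.633594, sp=1, e=sp−y≈0.366406; I≈1.678906, D=e−e_prev≈0.053906; u=3/2·0.366406+1/2·1.678906+3/4·0.053906≈1.429492; next y=7/10·0.633594+1/4·1.429492≈0.800889
n=3: y≈0.800889, sp=1, e=sp−y≈0.199111; I≈1.878018, D=e−e_prev≈-0.167295; u=3/2·0.199111+1/2·1.878018+3/4·(-0.167295)≈1.112205; next y=7/10·0.800889+1/4·1.112205≈0.838673
n=4: y≈0.838673, sp=1, e=sp−y≈0.161327; I≈2.039344, D=e−e_prev≈-0.037785; u=3/2·0.161327+1/2·2.039344+3/4·(-0.037785)≈1.233324; next y=7/10·0.838673+1/4·1.233324≈0.895402
n=5: y≈0.895402, sp=1, e=sp−y≈0.104598; I≈2.143942, D=e−e_prev≈-0.056729; u=3/2·0.104598+1/2·2.143942+3/4·(-0.056729)≈1.186321; next y=7/10·0.895402+1/4·1.186321≈0.923362
n=6: y≈0.923362, sp=1, e=sp−y≈0.076638; I≈2.220580, D=e−e_prev≈-0.027960; u=3/2·0.076638+1/2·2.220580+3/4·(-0.027960)≈1.204278; next y=7/10·0.923362+1/4·1.204278≈0.947423
n=7: y≈0.947423, sp=1, e=sp−y≈0.052577; I≈2.273158, D=e−e_prev≈-0.024061; u=3/2·0.052577+1/2·2.273158+3/4·(-0.024061)≈1.197399; next y=7/10·0.947423+1/4·1.197399≈0.962546
n=8: y≈0.962546, sp=1, e=sp−y≈0.037454; I≈2.310612, D=e−e_prev≈-0.015123; u=3/2·0.037454+1/2·2.310612+3/4·(-0.015123)≈1.200145; next y=7/10·0.962546+1/4·1.200145≈0.973818
n=9: y≈0.973818, sp=1, e=sp−y≈0.026182; I≈2.336794, D=e−e_prev≈-0.011273; u=3/2·0.026182+1/2·2.336794+3/4·(-0.011273)≈1.199215; next y=7/10·0.973818+1/4·1.199215≈0.981477
n=10: y≈0.981477, sp=1, e=sp−y≈0.018523; I≈2.355317, D=e−e_prev≈-0.007658; u=3/2·0.018523+1/2·2.355317+3/4·(-0.007658)≈1.199700; next y=7/10·0.981477+1/4·1.199700≈0.986959
n=11: y≈0.986959, sp=1, e=sp−y≈0.013041; I≈2.368359, D=e−e_prev≈-0.005482; u=3/2·0.013041+1/2·2.368359+3/4·(-0.005482)≈1.199630; next y=7/10·0.986959+1/4·1.199630≈0.990778
n=12: y≈0.990778, sp=1, e=sp−y≈0.009222; I≈2.377580, D=e−e_prev≈-0.003820; u=3/2·0.009222+1/2·2.377580+3/4·(-0.003820)≈1.199757; next y=7/10·0.990778+1/4·1.199757≈0.993484
n=13: y≈0.993484, sp=1, e=sp−y≈0.006516; I≈2.384096, D=e−e_prev≈-0.002706; u=3/2·0.006516+1/2·2.384096+3/4·(-0.002706)≈1.199792; next y=7/10·0.993484+1/4·1.199792≈0.995387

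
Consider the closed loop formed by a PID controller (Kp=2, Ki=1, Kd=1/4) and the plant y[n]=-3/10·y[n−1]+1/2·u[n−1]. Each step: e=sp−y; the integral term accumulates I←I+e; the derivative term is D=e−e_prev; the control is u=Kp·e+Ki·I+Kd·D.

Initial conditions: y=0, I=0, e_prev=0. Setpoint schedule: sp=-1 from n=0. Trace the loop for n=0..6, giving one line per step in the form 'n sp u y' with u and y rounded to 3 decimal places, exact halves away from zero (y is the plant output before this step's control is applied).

0 -1 -3.250 0.000
1 -1 1.281 -1.625
2 -1 -7.448 1.128
3 -1 7.981 -4.062
4 -1 -20.387 5.209
5 -1 30.860 -11.756
6 -1 -62.442 18.957

(exact arithmetic carried between steps; '≈' marks a value shown rounded to 6 d.p. or computed from one; I and e_prev carry over from the previous line; the table rounds u and y to 3 d.p., halves away from zero)
n=0: y=0, sp=-1, e=sp−y=-1; I=-1, D=e−e_prev=-1; u=2·(-1)+1·(-1)+1/4·(-1)=-3.25; next y=-3/10·0+1/2·(-3.25)=-1.625
n=1: y=-1.625, sp=-1, e=sp−y=0.625; I=-0.375, D=e−e_prev=1.625; u=2·0.625+1·(-0.375)+1/4·1.625=1.28125; next y=-3/10·(-1.625)+1/2·1.28125=1.128125
n=2: y=1.128125, sp=-1, e=sp−y=-2.128125; I=-2.503125, D=e−e_prev=-2.753125; u=2·(-2.128125)+1·(-2.503125)+1/4·(-2.753125)≈-7.447656; next y=-3/10·1.128125+1/2·(-7.447656)≈-4.062266
n=3: y≈-4.062266, sp=-1, e=sp−y≈3.062266; I≈0.559141, D=e−e_prev≈5.190391; u=2·3.062266+1·0.559141+1/4·5.190391≈7.981270; next y=-3/10·(-4.062266)+1/2·7.981270≈5.209314
n=4: y≈5.209314, sp=-1, e=sp−y≈-6.209314; I≈-5.650174, D=e−e_prev≈-9.271580; u=2·(-6.209314)+1·(-5.650174)+1/4·(-9.271580)≈-20.386698; next y=-3/10·5.209314+1/2·(-20.386698)≈-11.756143
n=5: y≈-11.756143, sp=-1, e=sp−y≈10.756143; I≈5.105969, D=e−e_prev≈16.965458; u=2·10.756143+1·5.105969+1/4·16.965458≈30.859620; next y=-3/10·(-11.756143)+1/2·30.859620≈18.956653
n=6: y≈18.956653, sp=-1, e=sp−y≈-19.956653; I≈-14.850684, D=e−e_prev≈-30.712796; u=2·(-19.956653)+1·(-14.850684)+1/4·(-30.712796)≈-62.442189; next y=-3/10·18.956653+1/2·(-62.442189)≈-36.908090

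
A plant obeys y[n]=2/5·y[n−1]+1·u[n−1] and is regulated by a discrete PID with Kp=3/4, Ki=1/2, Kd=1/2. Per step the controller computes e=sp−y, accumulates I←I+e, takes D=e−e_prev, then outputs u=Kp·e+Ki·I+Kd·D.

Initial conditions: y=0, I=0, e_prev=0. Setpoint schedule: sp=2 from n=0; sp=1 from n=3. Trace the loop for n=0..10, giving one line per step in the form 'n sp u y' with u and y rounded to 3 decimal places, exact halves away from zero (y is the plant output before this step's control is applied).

(exact arithmetic carried between steps; '≈' marks a value shown rounded to 6 d.p. or computed from one; I and e_prev carry over from the previous line; the table rounds u and y to 3 d.p., halves away from zero)
n=0: y=0, sp=2, e=sp−y=2; I=2, D=e−e_prev=2; u=3/4·2+1/2·2+1/2·2=3.5; next y=2/5·0+1·3.5=3.5
n=1: y=3.5, sp=2, e=sp−y=-1.5; I=0.5, D=e−e_prev=-3.5; u=3/4·(-1.5)+1/2·0.5+1/2·(-3.5)=-2.625; next y=2/5·3.5+1·(-2.625)=-1.225
n=2: y=-1.225, sp=2, e=sp−y=3.225; I=3.725, D=e−e_prev=4.725; u=3/4·3.225+1/2·3.725+1/2·4.725=6.64375; next y=2/5·(-1.225)+1·6.64375=6.15375
n=3: y=6.15375, sp=1, e=sp−y=-5.15375; I=-1.42875, D=e−e_prev=-8.37875; u=3/4·(-5.15375)+1/2·(-1.42875)+1/2·(-8.37875)≈-8.769063; next y=2/5·6.15375+1·(-8.769063)≈-6.307563
n=4: y≈-6.307563, sp=1, e=sp−y≈7.307563; I≈5.878813, D=e−e_prev≈12.461313; u=3/4·7.307563+1/2·5.878813+1/2·12.461313≈14.650734; next y=2/5·(-6.307563)+1·14.650734≈12.127709
n=5: y≈12.127709, sp=1, e=sp−y≈-11.127709; I≈-5.248897, D=e−e_prev≈-18.435272; u=3/4·(-11.127709)+1/2·(-5.248897)+1/2·(-18.435272)≈-20.187866; next y=2/5·12.127709+1·(-20.187866)≈-15.336783
n=6: y≈-15.336783, sp=1, e=sp−y≈16.336783; I≈11.087886, D=e−e_prev≈27.464492; u=3/4·16.336783+1/2·11.087886+1/2·27.464492≈31.528776; next y=2/5·(-15.336783)+1·31.528776≈25.394063
n=7: y≈25.394063, sp=1, e=sp−y≈-24.394063; I≈-13.306177, D=e−e_prev≈-40.730845; u=3/4·(-24.394063)+1/2·(-13.306177)+1/2·(-40.730845)≈-45.314058; next y=2/5·25.394063+1·(-45.314058)≈-35.156433
n=8: y≈-35.156433, sp=1, e=sp−y≈36.156433; I≈22.850256, D=e−e_prev≈60.550496; u=3/4·36.156433+1/2·22.850256+1/2·60.550496≈68.817701; next y=2/5·(-35.156433)+1·68.817701≈54.755128
n=9: y≈54.755128, sp=1, e=sp−y≈-53.755128; I≈-30.904872, D=e−e_prev≈-89.911561; u=3/4·(-53.755128)+1/2·(-30.904872)+1/2·(-89.911561)≈-100.724562; next y=2/5·54.755128+1·(-100.724562)≈-78.822511
n=10: y≈-78.822511, sp=1, e=sp−y≈79.822511; I≈48.917639, D=e−e_prev≈133.577639; u=3/4·79.822511+1/2·48.917639+1/2·133.577639≈151.114522; next y=2/5·(-78.822511)+1·151.114522≈119.585518

0 2 3.500 0.000
1 2 -2.625 3.500
2 2 6.644 -1.225
3 1 -8.769 6.154
4 1 14.651 -6.308
5 1 -20.188 12.128
6 1 31.529 -15.337
7 1 -45.314 25.394
8 1 68.818 -35.156
9 1 -100.725 54.755
10 1 151.115 -78.823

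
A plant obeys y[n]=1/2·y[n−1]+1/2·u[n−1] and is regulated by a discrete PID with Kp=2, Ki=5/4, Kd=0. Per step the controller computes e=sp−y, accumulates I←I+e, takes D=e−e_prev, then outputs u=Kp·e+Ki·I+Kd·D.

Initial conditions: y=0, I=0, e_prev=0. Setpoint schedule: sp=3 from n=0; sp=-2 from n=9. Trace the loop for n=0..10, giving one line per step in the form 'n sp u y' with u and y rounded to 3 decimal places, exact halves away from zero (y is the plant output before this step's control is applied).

(exact arithmetic carried between steps; '≈' marks a value shown rounded to 6 d.p. or computed from one; I and e_prev carry over from the previous line; the table rounds u and y to 3 d.p., halves away from zero)
n=0: y=0, sp=3, e=sp−y=3; I=3, D=e−e_prev=3; u=2·3+5/4·3+0·3=9.75; next y=1/2·0+1/2·9.75=4.875
n=1: y=4.875, sp=3, e=sp−y=-1.875; I=1.125, D=e−e_prev=-4.875; u=2·(-1.875)+5/4·1.125+0·(-4.875)=-2.34375; next y=1/2·4.875+1/2·(-2.34375)=1.265625
n=2: y=1.265625, sp=3, e=sp−y=1.734375; I=2.859375, D=e−e_prev=3.609375; u=2·1.734375+5/4·2.859375+0·3.609375≈7.042969; next y=1/2·1.265625+1/2·7.042969≈4.154297
n=3: y≈4.154297, sp=3, e=sp−y≈-1.154297; I≈1.705078, D=e−e_prev≈-2.888672; u=2·(-1.154297)+5/4·1.705078+0·(-2.888672)≈-0.177246; next y=1/2·4.154297+1/2·(-0.177246)≈1.988525
n=4: y≈1.988525, sp=3, e=sp−y≈1.011475; I≈2.716553, D=e−e_prev≈2.165771; u=2·1.011475+5/4·2.716553+0·2.165771≈5.418640; next y=1/2·1.988525+1/2·5.418640≈3.703583
n=5: y≈3.703583, sp=3, e=sp−y≈-0.703583; I≈2.012970, D=e−e_prev≈-1.715057; u=2·(-0.703583)+5/4·2.012970+0·(-1.715057)≈1.109047; next y=1/2·3.703583+1/2·1.109047≈2.406315
n=6: y≈2.406315, sp=3, e=sp−y≈0.593685; I≈2.606655, D=e−e_prev≈1.297268; u=2·0.593685+5/4·2.606655+0·1.297268≈4.445689; next y=1/2·2.406315+1/2·4.445689≈3.426002
n=7: y≈3.426002, sp=3, e=sp−y≈-0.426002; I≈2.180653, D=e−e_prev≈-1.019687; u=2·(-0.426002)+5/4·2.180653+0·(-1.019687)≈1.873812; next y=1/2·3.426002+1/2·1.873812≈2.649907
n=8: y≈2.649907, sp=3, e=sp−y≈0.350093; I≈2.530746, D=e−e_prev≈0.776095; u=2·0.350093+5/4·2.530746+0·0.776095≈3.863618; next y=1/2·2.649907+1/2·3.863618≈3.256763
n=9: y≈3.256763, sp=-2, e=sp−y≈-5.256763; I≈-2.726017, D=e−e_prev≈-5.606855; u=2·(-5.256763)+5/4·(-2.726017)+0·(-5.606855)≈-13.921046; next y=1/2·3.256763+1/2·(-13.921046)≈-5.332142
n=10: y≈-5.332142, sp=-2, e=sp−y≈3.332142; I≈0.606125, D=e−e_prev≈8.588904; u=2·3.332142+5/4·0.606125+0·8.588904≈7.421940; next y=1/2·(-5.332142)+1/2·7.421940≈1.044899

0 3 9.750 0.000
1 3 -2.344 4.875
2 3 7.043 1.266
3 3 -0.177 4.154
4 3 5.419 1.989
5 3 1.109 3.704
6 3 4.446 2.406
7 3 1.874 3.426
8 3 3.864 2.650
9 -2 -13.921 3.257
10 -2 7.422 -5.332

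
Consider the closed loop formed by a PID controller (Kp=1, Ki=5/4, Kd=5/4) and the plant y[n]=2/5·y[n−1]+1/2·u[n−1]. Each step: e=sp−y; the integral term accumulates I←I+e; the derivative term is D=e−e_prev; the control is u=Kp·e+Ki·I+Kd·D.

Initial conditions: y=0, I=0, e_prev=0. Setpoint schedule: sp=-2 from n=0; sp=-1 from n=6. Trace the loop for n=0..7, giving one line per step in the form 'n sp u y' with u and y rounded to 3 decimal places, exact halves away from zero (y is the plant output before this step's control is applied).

0 -2 -7.000 0.000
1 -2 5.250 -3.500
2 -2 -13.788 1.225
3 -2 14.788 -6.404
4 -2 -28.570 4.833
5 -2 37.081 -12.352
6 -1 -58.791 13.600
7 -1 85.592 -23.956

(exact arithmetic carried between steps; '≈' marks a value shown rounded to 6 d.p. or computed from one; I and e_prev carry over from the previous line; the table rounds u and y to 3 d.p., halves away from zero)
n=0: y=0, sp=-2, e=sp−y=-2; I=-2, D=e−e_prev=-2; u=1·(-2)+5/4·(-2)+5/4·(-2)=-7; next y=2/5·0+1/2·(-7)=-3.5
n=1: y=-3.5, sp=-2, e=sp−y=1.5; I=-0.5, D=e−e_prev=3.5; u=1·1.5+5/4·(-0.5)+5/4·3.5=5.25; next y=2/5·(-3.5)+1/2·5.25=1.225
n=2: y=1.225, sp=-2, e=sp−y=-3.225; I=-3.725, D=e−e_prev=-4.725; u=1·(-3.225)+5/4·(-3.725)+5/4·(-4.725)=-13.7875; next y=2/5·1.225+1/2·(-13.7875)=-6.40375
n=3: y=-6.40375, sp=-2, e=sp−y=4.40375; I=0.67875, D=e−e_prev=7.62875; u=1·4.40375+5/4·0.67875+5/4·7.62875=14.788125; next y=2/5·(-6.40375)+1/2·14.788125≈4.832563
n=4: y≈4.832563, sp=-2, e=sp−y≈-6.832563; I≈-6.153813, D=e−e_prev≈-11.236313; u=1·(-6.832563)+5/4·(-6.153813)+5/4·(-11.236313)≈-28.570219; next y=2/5·4.832563+1/2·(-28.570219)≈-12.352084
n=5: y≈-12.352084, sp=-2, e=sp−y≈10.352084; I≈4.198272, D=e−e_prev≈17.184647; u=1·10.352084+5/4·4.198272+5/4·17.184647≈37.080733; next y=2/5·(-12.352084)+1/2·37.080733≈13.599533
n=6: y≈13.599533, sp=-1, e=sp−y≈-14.599533; I≈-10.401261, D=e−e_prev≈-24.951617; u=1·(-14.599533)+5/4·(-10.401261)+5/4·(-24.951617)≈-58.790630; next y=2/5·13.599533+1/2·(-58.790630)≈-23.955502
n=7: y≈-23.955502, sp=-1, e=sp−y≈22.955502; I≈12.554241, D=e−e_prev≈37.555035; u=1·22.955502+5/4·12.554241+5/4·37.555035≈85.592096; next y=2/5·(-23.955502)+1/2·85.592096≈33.213847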